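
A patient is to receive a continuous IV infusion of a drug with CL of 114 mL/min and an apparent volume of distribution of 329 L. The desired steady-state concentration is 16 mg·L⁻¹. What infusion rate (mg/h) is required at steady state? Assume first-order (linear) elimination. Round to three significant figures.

CL = 114 mL/min × 60/1000 = 6.840 L/h
Rate = CL × Css = 6.840 × 16 = 109.4 mg/h

109 mg/h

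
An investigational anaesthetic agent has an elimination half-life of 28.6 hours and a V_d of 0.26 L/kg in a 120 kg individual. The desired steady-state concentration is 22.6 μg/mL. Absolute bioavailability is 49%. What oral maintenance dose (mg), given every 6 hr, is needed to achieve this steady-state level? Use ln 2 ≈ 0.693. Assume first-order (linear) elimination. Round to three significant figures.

Vd(total) = 120 kg × 0.26 L/kg = 31.20 L
CL = ln 2 · Vd / t½ = 0.693 × 31.20 / 28.6 = 0.7560 L/h
D = CL × Css × τ / F = 0.7560 × 22.6 × 6 / 0.49 = 209.2 mg

209 mg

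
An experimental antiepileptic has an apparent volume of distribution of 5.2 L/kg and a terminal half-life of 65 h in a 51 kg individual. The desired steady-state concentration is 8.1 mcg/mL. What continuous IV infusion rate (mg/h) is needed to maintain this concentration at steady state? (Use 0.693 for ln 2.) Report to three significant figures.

Vd = 5.2 L/kg × 51 kg = 265.2 L
CL = 0.693 × Vd / t½ = 0.693 × 265.2 / 65 = 2.827 L/h
Infusion rate = CL × Css = 2.827 × 8.1 = 22.90 mg/h

22.9 mg/h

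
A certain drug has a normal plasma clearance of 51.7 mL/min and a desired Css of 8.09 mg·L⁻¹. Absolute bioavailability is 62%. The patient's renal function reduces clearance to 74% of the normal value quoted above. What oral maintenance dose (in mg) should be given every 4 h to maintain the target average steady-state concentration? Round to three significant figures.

120 mg

CL = 51.7 mL/min = 51.7 × 0.06 = 3.102 L/h
Patient clearance = 0.74 × 3.102 = 2.295 L/h
D = CL × Css × τ / F = 2.295 × 8.09 × 4 / 0.62 = 119.8 mg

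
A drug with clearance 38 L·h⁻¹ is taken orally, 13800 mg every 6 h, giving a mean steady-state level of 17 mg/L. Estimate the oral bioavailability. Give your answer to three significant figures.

F·D/τ = CL·Css at steady state → F = CL·Css·τ / D.
F = 38 × 17 × 6 / 13800 = 0.281

0.281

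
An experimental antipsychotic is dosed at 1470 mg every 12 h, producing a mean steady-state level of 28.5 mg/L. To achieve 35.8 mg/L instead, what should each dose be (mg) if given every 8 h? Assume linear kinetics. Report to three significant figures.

1230 mg

For first-order elimination, Css ∝ F·D/(CL·τ); F and CL are unchanged, so Css ∝ D/τ.
D₂ = D₁ × (Css,target / Css,current) × (τ₂/τ₁) = 1470 × (35.8/28.5) × (8/12) = 1231 mg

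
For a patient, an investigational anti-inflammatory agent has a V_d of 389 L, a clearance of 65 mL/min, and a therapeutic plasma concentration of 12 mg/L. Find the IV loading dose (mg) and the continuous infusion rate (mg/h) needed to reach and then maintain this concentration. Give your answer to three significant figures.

(a) 4670 mg; (b) 46.8 mg/h

LD = Vd · C_target = 389.0 × 12 = 4668 mg
Convert clearance: 65 mL/min × 60 min/h ÷ 1000 mL/L = 3.900 L/h
Maintenance: replace elimination → rate = CL × Css = 3.900 × 12 = 46.80 mg/h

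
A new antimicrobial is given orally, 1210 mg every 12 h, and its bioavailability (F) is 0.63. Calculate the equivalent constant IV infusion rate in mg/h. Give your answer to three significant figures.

63.5 mg/h

Equivalent systemic input: infusion rate = F·D/τ.
Rate = 0.63 × 1210 / 12 = 63.53 mg/h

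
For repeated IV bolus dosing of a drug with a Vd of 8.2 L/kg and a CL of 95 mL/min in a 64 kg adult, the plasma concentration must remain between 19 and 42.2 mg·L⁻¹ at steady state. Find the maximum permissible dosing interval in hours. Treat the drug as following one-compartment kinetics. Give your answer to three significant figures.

Vd = 8.2 L/kg × 64 kg = 524.8 L
Convert clearance: 95 mL/min × 60 min/h ÷ 1000 mL/L = 5.700 L/h
k = CL / Vd = 5.700 / 524.8 = 0.01086 h⁻¹
Between IV bolus doses, concentration decays as C = C₀·e^(−kτ), so C_peak/C_trough = e^(kτ).
τ_max = ln(C_peak/C_trough) / k = ln(42.2/19) / 0.01086 = 0.7980 / 0.01086 = 73.48 h

73.5 h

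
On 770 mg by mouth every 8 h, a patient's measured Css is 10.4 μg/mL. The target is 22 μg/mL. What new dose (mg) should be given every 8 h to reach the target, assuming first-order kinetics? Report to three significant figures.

1630 mg

With linear kinetics, Css is proportional to dose rate (D/τ) at fixed clearance.
D₂ = D₁ × (Css,target / Css,current) = 770 × 22/10.4 = 1629 mg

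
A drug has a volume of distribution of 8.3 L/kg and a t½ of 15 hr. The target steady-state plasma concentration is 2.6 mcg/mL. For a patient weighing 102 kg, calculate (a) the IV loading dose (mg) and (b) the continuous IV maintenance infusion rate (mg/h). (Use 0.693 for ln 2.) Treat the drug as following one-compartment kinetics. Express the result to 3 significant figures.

Vd(total) = 102 kg × 8.3 L/kg = 846.6 L
LD = Vd × C = 846.6 × 2.6 = 2201 mg
CL = 0.693 × Vd / t½ = 0.693 × 846.6 / 15 = 39.11 L/h
Infusion rate = CL × Css = 39.11 × 2.6 = 101.7 mg/h

(a) 2200 mg; (b) 102 mg/h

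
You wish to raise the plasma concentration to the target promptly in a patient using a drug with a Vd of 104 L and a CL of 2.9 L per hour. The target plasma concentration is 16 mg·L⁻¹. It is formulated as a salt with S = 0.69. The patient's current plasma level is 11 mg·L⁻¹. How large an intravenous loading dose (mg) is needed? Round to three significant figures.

Concentration deficit ΔC = 16 − 11 = 5.000 mg/L
LD = Vd × ΔC / S = 104.0 × 5.000 / 0.69 = 753.6 mg

754 mg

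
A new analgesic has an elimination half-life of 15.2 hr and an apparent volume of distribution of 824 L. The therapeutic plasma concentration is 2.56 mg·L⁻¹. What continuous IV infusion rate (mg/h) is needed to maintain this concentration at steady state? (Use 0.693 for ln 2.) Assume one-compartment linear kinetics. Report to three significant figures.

96.2 mg/h

CL = ln 2 · Vd / t½ = 0.693 × 824.0 / 15.2 = 37.57 L/h
Infusion rate = CL × Css = 37.57 × 2.56 = 96.18 mg/h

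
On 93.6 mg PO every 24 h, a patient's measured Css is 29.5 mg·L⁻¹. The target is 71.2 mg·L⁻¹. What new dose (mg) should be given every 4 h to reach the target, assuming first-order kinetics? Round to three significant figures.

37.7 mg

With linear kinetics, Css is proportional to dose rate (D/τ) at fixed clearance.
D₂ = D₁ × (Css,target / Css,current) × (τ₂/τ₁) = 93.6 × (71.2/29.5) × (4/24) = 37.65 mg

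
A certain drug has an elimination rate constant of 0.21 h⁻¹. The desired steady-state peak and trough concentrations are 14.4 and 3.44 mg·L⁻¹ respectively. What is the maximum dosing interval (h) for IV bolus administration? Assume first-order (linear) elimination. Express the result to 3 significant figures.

6.82 h

Between IV bolus doses, concentration decays as C = C₀·e^(−kτ), so C_peak/C_trough = e^(kτ).
τ_max = ln(C_peak/C_trough) / k = ln(14.4/3.44) / 0.2100 = 1.432 / 0.2100 = 6.819 h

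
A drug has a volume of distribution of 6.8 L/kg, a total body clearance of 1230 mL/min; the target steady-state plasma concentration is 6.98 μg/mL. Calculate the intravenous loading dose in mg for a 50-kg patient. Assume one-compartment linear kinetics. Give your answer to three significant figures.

2370 mg

Total Vd = 6.8 × 50 = 340.0 L
LD is governed by Vd — clearance does not enter the loading-dose calculation.
LD = Vd × C = 340.0 × 6.980 = 2373 mg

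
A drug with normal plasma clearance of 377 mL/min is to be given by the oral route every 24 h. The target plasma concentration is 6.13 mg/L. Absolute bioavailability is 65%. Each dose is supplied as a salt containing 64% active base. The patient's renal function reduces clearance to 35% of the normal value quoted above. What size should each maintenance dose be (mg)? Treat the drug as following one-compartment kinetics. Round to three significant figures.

Convert clearance: 377 mL/min × 60 min/h ÷ 1000 mL/L = 22.62 L/h
Patient clearance = 0.35 × 22.62 = 7.917 L/h
D = CL × Css × τ / F / S = 7.917 × 6.13 × 24 / 0.65 / 0.64 = 2800 mg

2800 mg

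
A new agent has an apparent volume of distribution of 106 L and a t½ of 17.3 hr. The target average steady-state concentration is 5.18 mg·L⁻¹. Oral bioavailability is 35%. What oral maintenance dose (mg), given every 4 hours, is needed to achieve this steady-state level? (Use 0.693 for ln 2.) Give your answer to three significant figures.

CL = ln 2 · Vd / t½ = 0.693 × 106.0 / 17.3 = 4.246 L/h
D = CL × Css × τ / F = 4.246 × 5.18 × 4 / 0.35 = 251.4 mg

251 mg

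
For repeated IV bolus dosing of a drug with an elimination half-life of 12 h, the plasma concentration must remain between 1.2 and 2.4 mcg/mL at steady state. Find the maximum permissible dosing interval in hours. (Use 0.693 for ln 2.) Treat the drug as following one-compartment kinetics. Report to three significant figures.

k = 0.693 / t½ = 0.693 / 12 = 0.05775 h⁻¹
Between IV bolus doses, concentration decays as C = C₀·e^(−kτ), so C_peak/C_trough = e^(kτ).
τ_max = ln(C_peak/C_trough) / k = ln(2.4/1.2) / 0.05775 = 0.6931 / 0.05775 = 12.00 h

12.0 h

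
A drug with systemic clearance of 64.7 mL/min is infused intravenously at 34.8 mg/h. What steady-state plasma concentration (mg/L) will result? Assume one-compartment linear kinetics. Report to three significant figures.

CL = 64.7 mL/min × 60/1000 = 3.882 L/h
Css = rate / CL = 34.8 / 3.882 = 8.964 mg/L

8.96 mg/L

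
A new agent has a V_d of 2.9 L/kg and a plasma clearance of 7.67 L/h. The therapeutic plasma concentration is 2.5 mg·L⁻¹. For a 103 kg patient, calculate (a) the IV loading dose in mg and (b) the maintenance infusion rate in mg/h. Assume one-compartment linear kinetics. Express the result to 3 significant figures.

Vd = 2.9 L/kg × 103 kg = 298.7 L
Loading dose = Vd × C = 298.7 × 2.5 = 746.8 mg
Maintenance infusion rate = CL × Css = 7.670 × 2.5 = 19.18 mg/h

(a) 747 mg; (b) 19.2 mg/h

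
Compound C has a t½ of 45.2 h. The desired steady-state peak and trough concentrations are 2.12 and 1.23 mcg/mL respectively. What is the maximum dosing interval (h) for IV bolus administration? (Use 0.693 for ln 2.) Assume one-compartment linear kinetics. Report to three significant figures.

35.5 h

k = 0.693 / t½ = 0.693 / 45.2 = 0.01533 h⁻¹
Between IV bolus doses, concentration decays as C = C₀·e^(−kτ), so C_peak/C_trough = e^(kτ).
τ_max = ln(C_peak/C_trough) / k = ln(2.12/1.23) / 0.01533 = 0.5444 / 0.01533 = 35.51 h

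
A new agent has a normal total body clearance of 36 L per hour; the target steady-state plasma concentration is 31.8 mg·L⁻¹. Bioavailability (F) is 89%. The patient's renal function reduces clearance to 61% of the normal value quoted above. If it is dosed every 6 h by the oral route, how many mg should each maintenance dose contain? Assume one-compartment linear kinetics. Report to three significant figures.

4710 mg

Patient clearance = 0.61 × 36.00 = 21.96 L/h
D = CL × Css × τ / F = 21.96 × 31.8 × 6 / 0.89 = 4708 mg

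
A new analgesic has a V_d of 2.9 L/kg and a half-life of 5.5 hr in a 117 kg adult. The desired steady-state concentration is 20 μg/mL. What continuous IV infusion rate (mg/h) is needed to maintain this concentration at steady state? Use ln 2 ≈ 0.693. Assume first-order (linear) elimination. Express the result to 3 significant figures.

Vd = 2.9 L/kg × 117 kg = 339.3 L
CL = 0.693 × Vd / t½ = 0.693 × 339.3 / 5.5 = 42.75 L/h
Infusion rate = CL × Css = 42.75 × 20 = 855.0 mg/h

855 mg/h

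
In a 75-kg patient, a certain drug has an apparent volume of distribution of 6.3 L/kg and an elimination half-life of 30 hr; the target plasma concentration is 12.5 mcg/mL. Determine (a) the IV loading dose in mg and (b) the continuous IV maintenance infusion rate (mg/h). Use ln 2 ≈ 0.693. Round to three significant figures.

(a) 5910 mg; (b) 136 mg/h

Vd(total) = 75 kg × 6.3 L/kg = 472.5 L
LD = Vd × C = 472.5 × 12.5 = 5906 mg
CL = 0.693 × Vd / t½ = 0.693 × 472.5 / 30 = 10.91 L/h
Infusion rate = CL × Css = 10.91 × 12.5 = 136.4 mg/h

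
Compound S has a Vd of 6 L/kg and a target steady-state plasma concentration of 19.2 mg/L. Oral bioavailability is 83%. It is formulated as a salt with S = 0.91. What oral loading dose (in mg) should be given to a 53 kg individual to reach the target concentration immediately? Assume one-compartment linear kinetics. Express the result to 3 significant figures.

8080 mg

Total Vd = 6 × 53 = 318.0 L
The loading dose fills Vd to the target concentration.
LD = Vd × C / F / S = 318.0 × 19.20 / 0.83 / 0.91 = 8084 mg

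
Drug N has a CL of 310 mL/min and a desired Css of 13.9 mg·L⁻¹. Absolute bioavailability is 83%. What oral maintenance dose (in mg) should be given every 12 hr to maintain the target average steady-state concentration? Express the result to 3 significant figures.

3740 mg

CL = 310 mL/min × 60/1000 = 18.60 L/h
At steady state, dose per interval replaces the amount cleared in that interval: F·D/τ = CL·Css.
D = CL × Css × τ / F = 18.60 × 13.9 × 12 / 0.83 = 3738 mg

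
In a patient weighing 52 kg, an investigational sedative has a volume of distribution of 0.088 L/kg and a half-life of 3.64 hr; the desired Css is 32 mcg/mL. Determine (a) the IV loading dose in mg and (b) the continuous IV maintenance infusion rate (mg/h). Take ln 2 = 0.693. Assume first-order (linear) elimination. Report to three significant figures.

(a) 146 mg; (b) 27.9 mg/h

Total Vd = 0.088 × 52 = 4.576 L
LD = Vd × C = 4.576 × 32 = 146.4 mg
CL = 0.693 × Vd / t½ = 0.693 × 4.576 / 3.64 = 0.8712 L/h
Infusion rate = CL × Css = 0.8712 × 32 = 27.88 mg/h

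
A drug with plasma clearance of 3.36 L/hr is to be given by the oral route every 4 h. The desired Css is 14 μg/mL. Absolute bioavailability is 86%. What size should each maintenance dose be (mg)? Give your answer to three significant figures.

219 mg

D = CL × Css × τ / F = 3.360 × 14 × 4 / 0.86 = 218.8 mg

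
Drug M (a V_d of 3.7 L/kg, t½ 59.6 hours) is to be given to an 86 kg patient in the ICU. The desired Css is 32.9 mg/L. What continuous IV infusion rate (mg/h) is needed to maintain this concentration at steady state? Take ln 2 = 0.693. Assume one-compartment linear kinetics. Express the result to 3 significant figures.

Vd(total) = 86 kg × 3.7 L/kg = 318.2 L
CL = 0.693 × Vd / t½ = 0.693 × 318.2 / 59.6 = 3.700 L/h
Infusion rate = CL × Css = 3.700 × 32.9 = 121.7 mg/h

122 mg/h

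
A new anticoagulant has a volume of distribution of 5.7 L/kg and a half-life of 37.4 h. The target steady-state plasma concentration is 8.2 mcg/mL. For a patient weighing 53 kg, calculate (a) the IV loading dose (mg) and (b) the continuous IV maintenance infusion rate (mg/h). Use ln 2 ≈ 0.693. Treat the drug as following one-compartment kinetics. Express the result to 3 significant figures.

Vd = 5.7 L/kg × 53 kg = 302.1 L
LD = Vd × C = 302.1 × 8.2 = 2477 mg
CL = 0.693 × Vd / t½ = 0.693 × 302.1 / 37.4 = 5.598 L/h
Infusion rate = CL × Css = 5.598 × 8.2 = 45.90 mg/h

(a) 2480 mg; (b) 45.9 mg/h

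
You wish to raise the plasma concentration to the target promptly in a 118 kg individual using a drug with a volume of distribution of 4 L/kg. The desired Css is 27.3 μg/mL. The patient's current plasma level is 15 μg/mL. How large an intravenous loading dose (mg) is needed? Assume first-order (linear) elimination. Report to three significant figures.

Vd = 4 L/kg × 118 kg = 472.0 L
Concentration deficit ΔC = 27.3 − 15 = 12.30 mg/L
LD = Vd × ΔC = 472.0 × 12.30 = 5806 mg

5810 mg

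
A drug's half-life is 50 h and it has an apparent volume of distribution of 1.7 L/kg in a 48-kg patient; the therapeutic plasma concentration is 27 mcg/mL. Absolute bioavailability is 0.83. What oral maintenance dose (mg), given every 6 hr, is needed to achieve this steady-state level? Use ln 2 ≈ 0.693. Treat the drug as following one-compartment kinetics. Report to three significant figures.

221 mg

Vd(total) = 48 kg × 1.7 L/kg = 81.60 L
CL = 0.693 × Vd / t½ = 0.693 × 81.60 / 50 = 1.131 L/h
D = CL × Css × τ / F = 1.131 × 27 × 6 / 0.83 = 220.7 mg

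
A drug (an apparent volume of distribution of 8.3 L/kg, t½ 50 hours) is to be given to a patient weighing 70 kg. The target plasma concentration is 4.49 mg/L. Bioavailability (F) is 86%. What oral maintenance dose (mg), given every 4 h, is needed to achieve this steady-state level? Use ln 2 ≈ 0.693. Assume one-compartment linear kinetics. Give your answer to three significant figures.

168 mg

Vd(total) = 70 kg × 8.3 L/kg = 581.0 L
CL = ln 2 · Vd / t½ = 0.693 × 581.0 / 50 = 8.053 L/h
D = CL × Css × τ / F = 8.053 × 4.49 × 4 / 0.86 = 168.2 mg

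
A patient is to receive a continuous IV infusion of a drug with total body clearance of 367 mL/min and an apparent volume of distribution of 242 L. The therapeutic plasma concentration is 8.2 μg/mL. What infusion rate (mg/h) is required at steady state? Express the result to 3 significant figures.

CL = 367 mL/min = 367 × 0.06 = 22.02 L/h
Vd does not affect the maintenance rate; only clearance governs steady-state input.
Infusion rate = CL · Css = 22.02 L/h × 8.2 mg/L = 180.6 mg/h

181 mg/h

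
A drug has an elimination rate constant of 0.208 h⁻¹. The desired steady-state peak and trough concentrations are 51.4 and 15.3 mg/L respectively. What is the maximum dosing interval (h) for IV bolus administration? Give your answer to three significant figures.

5.83 h

Between IV bolus doses, concentration decays as C = C₀·e^(−kτ), so C_peak/C_trough = e^(kτ).
τ_max = ln(C_peak/C_trough) / k = ln(51.4/15.3) / 0.2080 = 1.212 / 0.2080 = 5.827 h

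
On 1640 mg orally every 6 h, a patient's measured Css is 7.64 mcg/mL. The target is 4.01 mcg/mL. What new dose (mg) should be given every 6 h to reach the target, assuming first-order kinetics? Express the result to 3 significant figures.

861 mg

For first-order elimination, Css ∝ F·D/(CL·τ); F and CL are unchanged, so Css ∝ D/τ.
D₂ = D₁ × (Css,target / Css,current) = 1640 × 4.01/7.64 = 860.8 mg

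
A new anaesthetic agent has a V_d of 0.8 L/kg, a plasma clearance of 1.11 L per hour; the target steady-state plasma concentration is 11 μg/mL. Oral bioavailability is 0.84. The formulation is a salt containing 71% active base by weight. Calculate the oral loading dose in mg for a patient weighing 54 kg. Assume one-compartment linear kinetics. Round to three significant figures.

797 mg

Vd = 0.8 L/kg × 54 kg = 43.20 L
LD = Vd × C / F / S = 43.20 × 11.00 / 0.84 / 0.71 = 796.8 mg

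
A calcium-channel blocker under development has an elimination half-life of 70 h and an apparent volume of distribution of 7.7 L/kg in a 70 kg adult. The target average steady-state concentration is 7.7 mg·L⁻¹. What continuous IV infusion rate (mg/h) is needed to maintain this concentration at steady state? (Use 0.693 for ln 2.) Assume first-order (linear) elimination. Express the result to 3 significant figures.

41.1 mg/h

Vd(total) = 70 kg × 7.7 L/kg = 539.0 L
CL = ln 2 · Vd / t½ = 0.693 × 539.0 / 70 = 5.336 L/h
Infusion rate = CL × Css = 5.336 × 7.7 = 41.09 mg/h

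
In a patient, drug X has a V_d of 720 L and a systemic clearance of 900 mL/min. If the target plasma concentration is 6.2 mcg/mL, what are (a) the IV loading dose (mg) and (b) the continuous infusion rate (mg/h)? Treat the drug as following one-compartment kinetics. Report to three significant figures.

(a) 4460 mg; (b) 335 mg/h

Loading: fill Vd to C_target → 720.0 L × 6.2 mg/L = 4464 mg
CL = 900 mL/min × 60/1000 = 54.00 L/h
Maintenance infusion rate = CL × Css = 54.00 × 6.2 = 334.8 mg/h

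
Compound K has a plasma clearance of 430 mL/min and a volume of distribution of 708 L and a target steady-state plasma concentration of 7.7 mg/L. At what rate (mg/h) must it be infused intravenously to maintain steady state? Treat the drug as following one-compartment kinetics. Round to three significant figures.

CL = 430 mL/min = 430 × 0.06 = 25.80 L/h
Vd does not affect the maintenance rate; only clearance governs steady-state input.
Infusion rate = CL · Css = 25.80 L/h × 7.7 mg/L = 198.7 mg/h

199 mg/h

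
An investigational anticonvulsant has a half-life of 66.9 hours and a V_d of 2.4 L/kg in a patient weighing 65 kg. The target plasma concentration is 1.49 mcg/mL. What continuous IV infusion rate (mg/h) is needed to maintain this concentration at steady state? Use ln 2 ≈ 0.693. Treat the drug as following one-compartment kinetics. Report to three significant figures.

2.41 mg/h

Total Vd = 2.4 × 65 = 156.0 L
CL = 0.693 × Vd / t½ = 0.693 × 156.0 / 66.9 = 1.616 L/h
Infusion rate = CL × Css = 1.616 × 1.49 = 2.408 mg/h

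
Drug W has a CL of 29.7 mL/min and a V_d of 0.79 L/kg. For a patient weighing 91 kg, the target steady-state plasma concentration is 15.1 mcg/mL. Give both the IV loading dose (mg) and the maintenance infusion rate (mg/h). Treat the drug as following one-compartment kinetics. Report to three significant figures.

Vd(total) = 91 kg × 0.79 L/kg = 71.89 L
Loading dose = Vd × C = 71.89 × 15.1 = 1086 mg
CL = 29.7 mL/min = 29.7 × 0.06 = 1.782 L/h
Maintenance infusion rate = CL × Css = 1.782 × 15.1 = 26.91 mg/h

(a) 1090 mg; (b) 26.9 mg/h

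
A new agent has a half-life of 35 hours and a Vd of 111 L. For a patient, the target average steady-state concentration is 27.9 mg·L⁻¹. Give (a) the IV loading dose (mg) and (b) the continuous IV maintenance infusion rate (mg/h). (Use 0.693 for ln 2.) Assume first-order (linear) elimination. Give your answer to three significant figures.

LD = Vd × C = 111.0 × 27.9 = 3097 mg
CL = 0.693 × Vd / t½ = 0.693 × 111.0 / 35 = 2.198 L/h
Infusion rate = CL × Css = 2.198 × 27.9 = 61.32 mg/h

(a) 3100 mg; (b) 61.3 mg/h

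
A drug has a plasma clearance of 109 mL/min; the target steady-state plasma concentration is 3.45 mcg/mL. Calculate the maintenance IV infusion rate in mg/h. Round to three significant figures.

22.6 mg/h

CL = 109 mL/min × 60/1000 = 6.540 L/h
At steady state, infusion rate equals elimination rate: rate in = CL × Css.
R₀ = 6.540 × 3.45 = 22.56 mg/h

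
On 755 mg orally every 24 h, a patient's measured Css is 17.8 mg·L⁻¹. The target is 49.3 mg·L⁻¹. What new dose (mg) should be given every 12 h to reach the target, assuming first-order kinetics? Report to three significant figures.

With linear kinetics, Css is proportional to dose rate (D/τ) at fixed clearance.
D₂ = D₁ × (Css,target / Css,current) × (τ₂/τ₁) = 755 × (49.3/17.8) × (12/24) = 1046 mg

1050 mg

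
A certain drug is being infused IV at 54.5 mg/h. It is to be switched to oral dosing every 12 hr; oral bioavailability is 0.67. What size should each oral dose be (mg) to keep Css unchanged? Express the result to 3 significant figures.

976 mg

To maintain the same Css, the systemic dosing rate must be unchanged: F·D/τ = infusion rate.
D = rate × τ / F = 54.5 × 12 / 0.67 = 976.1 mg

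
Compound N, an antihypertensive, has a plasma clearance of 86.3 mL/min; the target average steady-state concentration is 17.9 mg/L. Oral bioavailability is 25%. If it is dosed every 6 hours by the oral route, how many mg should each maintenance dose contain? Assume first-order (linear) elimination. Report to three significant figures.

CL = 86.3 mL/min × 60/1000 = 5.178 L/h
D = CL × Css × τ / F = 5.178 × 17.9 × 6 / 0.25 = 2224 mg

2220 mg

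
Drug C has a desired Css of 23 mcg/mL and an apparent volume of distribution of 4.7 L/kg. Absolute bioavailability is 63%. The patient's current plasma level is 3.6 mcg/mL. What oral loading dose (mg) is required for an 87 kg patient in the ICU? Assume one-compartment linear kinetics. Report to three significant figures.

12600 mg

Total Vd = 4.7 × 87 = 408.9 L
Concentration deficit ΔC = 23 − 3.6 = 19.40 mg/L
LD = Vd × ΔC / F = 408.9 × 19.40 / 0.63 = 12590 mg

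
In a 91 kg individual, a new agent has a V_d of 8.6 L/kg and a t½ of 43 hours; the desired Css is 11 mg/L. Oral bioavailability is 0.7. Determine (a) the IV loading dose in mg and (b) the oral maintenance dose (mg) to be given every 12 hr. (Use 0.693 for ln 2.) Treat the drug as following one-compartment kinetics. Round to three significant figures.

(a) 8610 mg; (b) 2380 mg

Total Vd = 8.6 × 91 = 782.6 L
LD = Vd × C = 782.6 × 11 = 8609 mg
CL = 0.693 × Vd / t½ = 0.693 × 782.6 / 43 = 12.61 L/h
D = CL × Css × τ / F = 12.61 × 11 × 12 / 0.7 = 2378 mg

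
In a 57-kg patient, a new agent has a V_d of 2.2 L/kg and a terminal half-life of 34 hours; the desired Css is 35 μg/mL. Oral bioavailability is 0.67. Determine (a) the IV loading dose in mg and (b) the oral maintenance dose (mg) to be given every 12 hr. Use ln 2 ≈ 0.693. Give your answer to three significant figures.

Total Vd = 2.2 × 57 = 125.4 L
LD = Vd × C = 125.4 × 35 = 4389 mg
CL = 0.693 × Vd / t½ = 0.693 × 125.4 / 34 = 2.556 L/h
D = CL × Css × τ / F = 2.556 × 35 × 12 / 0.67 = 1602 mg

(a) 4390 mg; (b) 1600 mg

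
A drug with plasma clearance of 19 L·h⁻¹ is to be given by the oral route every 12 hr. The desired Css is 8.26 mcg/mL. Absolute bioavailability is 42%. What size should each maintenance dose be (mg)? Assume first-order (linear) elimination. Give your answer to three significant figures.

D = CL × Css × τ / F = 19.00 × 8.26 × 12 / 0.42 = 4484 mg

4480 mg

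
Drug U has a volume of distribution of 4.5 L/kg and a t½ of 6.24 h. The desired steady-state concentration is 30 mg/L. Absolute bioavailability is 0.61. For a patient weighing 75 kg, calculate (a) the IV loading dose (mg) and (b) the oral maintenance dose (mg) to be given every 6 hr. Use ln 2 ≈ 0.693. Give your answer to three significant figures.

(a) 10100 mg; (b) 11100 mg

Vd(total) = 75 kg × 4.5 L/kg = 337.5 L
LD = Vd × C = 337.5 × 30 = 10130 mg
CL = 0.693 × Vd / t½ = 0.693 × 337.5 / 6.24 = 37.48 L/h
D = CL × Css × τ / F = 37.48 × 30 × 6 / 0.61 = 11060 mg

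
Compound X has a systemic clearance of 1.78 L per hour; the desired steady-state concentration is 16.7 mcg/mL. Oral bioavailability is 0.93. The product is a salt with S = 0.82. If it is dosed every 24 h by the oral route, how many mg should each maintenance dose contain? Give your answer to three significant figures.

D = CL × Css × τ / F / S = 1.780 × 16.7 × 24 / 0.93 / 0.82 = 935.5 mg

936 mg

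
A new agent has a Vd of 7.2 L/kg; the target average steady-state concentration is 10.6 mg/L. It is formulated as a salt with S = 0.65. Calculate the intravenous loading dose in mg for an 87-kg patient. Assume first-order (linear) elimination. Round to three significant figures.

10200 mg

Total Vd = 7.2 × 87 = 626.4 L
LD = Vd × C / S = 626.4 × 10.60 / 0.65 = 10220 mg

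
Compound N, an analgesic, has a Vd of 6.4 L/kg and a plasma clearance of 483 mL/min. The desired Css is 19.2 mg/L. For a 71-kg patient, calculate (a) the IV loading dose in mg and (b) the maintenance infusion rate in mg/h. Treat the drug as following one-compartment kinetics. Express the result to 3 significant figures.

(a) 8720 mg; (b) 556 mg/h

Vd = 6.4 L/kg × 71 kg = 454.4 L
Loading: fill Vd to C_target → 454.4 L × 19.2 mg/L = 8724 mg
Convert clearance: 483 mL/min × 60 min/h ÷ 1000 mL/L = 28.98 L/h
Infusion rate = 28.98 L/h × 19.2 mg/L = 556.4 mg/h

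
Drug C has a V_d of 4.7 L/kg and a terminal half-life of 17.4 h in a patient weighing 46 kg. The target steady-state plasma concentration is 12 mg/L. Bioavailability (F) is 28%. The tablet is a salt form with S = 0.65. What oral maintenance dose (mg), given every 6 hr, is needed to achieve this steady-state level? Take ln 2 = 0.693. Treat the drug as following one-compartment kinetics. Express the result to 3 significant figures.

3410 mg

Vd = 4.7 L/kg × 46 kg = 216.2 L
k = 0.693/17.4 = 0.03983 h⁻¹, so CL = k·Vd = 0.03983 × 216.2 = 8.611 L/h
D = CL × Css × τ / F / S = 8.611 × 12 × 6 / 0.28 / 0.65 = 3407 mg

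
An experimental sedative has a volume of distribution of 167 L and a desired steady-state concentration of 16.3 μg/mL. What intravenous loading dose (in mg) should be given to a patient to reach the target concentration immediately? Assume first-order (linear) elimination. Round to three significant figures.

2720 mg

The loading dose fills Vd to the target concentration.
LD = Vd × C = 167.0 × 16.30 = 2722 mg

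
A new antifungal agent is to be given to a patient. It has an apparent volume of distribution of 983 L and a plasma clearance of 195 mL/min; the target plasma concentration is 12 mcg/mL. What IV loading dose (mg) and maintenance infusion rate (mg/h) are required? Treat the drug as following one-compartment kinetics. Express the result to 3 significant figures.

Loading dose = Vd × C = 983.0 × 12 = 11800 mg
CL = 195 mL/min × 60/1000 = 11.70 L/h
Infusion rate = 11.70 L/h × 12 mg/L = 140.4 mg/h

(a) 11800 mg; (b) 140 mg/h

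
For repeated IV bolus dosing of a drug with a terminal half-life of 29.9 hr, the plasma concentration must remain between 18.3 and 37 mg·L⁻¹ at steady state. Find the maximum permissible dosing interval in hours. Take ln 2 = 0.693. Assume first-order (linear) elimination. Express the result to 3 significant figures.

30.4 h

k = 0.693 / t½ = 0.693 / 29.9 = 0.02318 h⁻¹
Between IV bolus doses, concentration decays as C = C₀·e^(−kτ), so C_peak/C_trough = e^(kτ).
τ_max = ln(C_peak/C_trough) / k = ln(37/18.3) / 0.02318 = 0.7040 / 0.02318 = 30.37 h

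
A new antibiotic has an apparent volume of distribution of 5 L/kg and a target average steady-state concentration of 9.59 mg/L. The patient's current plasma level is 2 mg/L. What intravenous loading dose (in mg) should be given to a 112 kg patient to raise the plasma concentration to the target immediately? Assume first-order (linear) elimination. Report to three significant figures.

4250 mg

Vd(total) = 112 kg × 5 L/kg = 560.0 L
The loading dose fills Vd to the target concentration.
Concentration deficit ΔC = 9.59 − 2 = 7.590 mg/L
LD = Vd × ΔC = 560.0 × 7.590 = 4250 mg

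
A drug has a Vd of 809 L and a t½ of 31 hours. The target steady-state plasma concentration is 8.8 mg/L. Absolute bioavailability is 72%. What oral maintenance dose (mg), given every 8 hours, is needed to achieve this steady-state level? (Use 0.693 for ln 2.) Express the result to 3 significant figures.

CL = 0.693 × Vd / t½ = 0.693 × 809.0 / 31 = 18.09 L/h
D = CL × Css × τ / F = 18.09 × 8.8 × 8 / 0.72 = 1769 mg

1770 mg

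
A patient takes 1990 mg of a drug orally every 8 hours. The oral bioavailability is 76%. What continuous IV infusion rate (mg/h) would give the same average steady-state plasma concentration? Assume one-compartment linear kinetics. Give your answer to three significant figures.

189 mg/h

Equivalent systemic input: infusion rate = F·D/τ.
Rate = 0.76 × 1990 / 8 = 189.1 mg/h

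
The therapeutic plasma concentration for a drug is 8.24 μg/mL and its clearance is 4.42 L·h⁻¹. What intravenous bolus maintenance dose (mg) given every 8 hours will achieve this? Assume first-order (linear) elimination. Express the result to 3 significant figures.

291 mg

D = CL × Css × τ = 4.420 × 8.24 × 8 = 291.4 mg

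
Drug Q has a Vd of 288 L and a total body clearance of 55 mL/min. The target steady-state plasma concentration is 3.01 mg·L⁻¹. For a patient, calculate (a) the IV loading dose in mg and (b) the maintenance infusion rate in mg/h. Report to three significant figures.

(a) 867 mg; (b) 9.93 mg/h

Loading dose = Vd × C = 288.0 × 3.01 = 866.9 mg
Convert clearance: 55 mL/min × 60 min/h ÷ 1000 mL/L = 3.300 L/h
Maintenance infusion rate = CL × Css = 3.300 × 3.01 = 9.933 mg/h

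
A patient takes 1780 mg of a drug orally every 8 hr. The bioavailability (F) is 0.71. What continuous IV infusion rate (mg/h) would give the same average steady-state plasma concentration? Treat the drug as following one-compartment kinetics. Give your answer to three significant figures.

158 mg/h

Equivalent systemic input: infusion rate = F·D/τ.
Rate = 0.71 × 1780 / 8 = 158.0 mg/h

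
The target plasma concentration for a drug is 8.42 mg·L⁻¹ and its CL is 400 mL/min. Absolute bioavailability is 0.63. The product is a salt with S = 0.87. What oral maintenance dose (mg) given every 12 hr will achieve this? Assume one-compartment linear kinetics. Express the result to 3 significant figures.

Convert clearance: 400 mL/min × 60 min/h ÷ 1000 mL/L = 24.00 L/h
D = CL × Css × τ / F / S = 24.00 × 8.42 × 12 / 0.63 / 0.87 = 4424 mg

4420 mg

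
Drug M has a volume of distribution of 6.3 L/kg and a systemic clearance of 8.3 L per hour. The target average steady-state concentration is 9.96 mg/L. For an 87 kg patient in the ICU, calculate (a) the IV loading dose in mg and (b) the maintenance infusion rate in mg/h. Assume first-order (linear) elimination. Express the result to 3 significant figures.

(a) 5460 mg; (b) 82.7 mg/h

Total Vd = 6.3 × 87 = 548.1 L
Loading: fill Vd to C_target → 548.1 L × 9.96 mg/L = 5459 mg
Infusion rate = 8.300 L/h × 9.96 mg/L = 82.67 mg/h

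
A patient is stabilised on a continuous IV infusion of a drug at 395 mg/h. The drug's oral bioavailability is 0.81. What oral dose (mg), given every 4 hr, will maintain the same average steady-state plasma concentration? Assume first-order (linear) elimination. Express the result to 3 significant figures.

1950 mg

To maintain the same Css, the systemic dosing rate must be unchanged: F·D/τ = infusion rate.
D = rate × τ / F = 395 × 4 / 0.81 = 1951 mg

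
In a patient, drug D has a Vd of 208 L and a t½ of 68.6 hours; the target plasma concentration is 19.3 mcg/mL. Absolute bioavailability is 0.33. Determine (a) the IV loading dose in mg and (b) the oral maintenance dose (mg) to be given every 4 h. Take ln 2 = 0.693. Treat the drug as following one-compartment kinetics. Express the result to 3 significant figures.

LD = Vd × C = 208.0 × 19.3 = 4014 mg
CL = 0.693 × Vd / t½ = 0.693 × 208.0 / 68.6 = 2.101 L/h
D = CL × Css × τ / F = 2.101 × 19.3 × 4 / 0.33 = 491.5 mg

(a) 4010 mg; (b) 492 mg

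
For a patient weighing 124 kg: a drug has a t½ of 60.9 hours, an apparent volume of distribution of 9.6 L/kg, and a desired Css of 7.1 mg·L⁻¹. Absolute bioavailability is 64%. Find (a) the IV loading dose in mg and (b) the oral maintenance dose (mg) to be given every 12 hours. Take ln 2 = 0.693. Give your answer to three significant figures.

Total Vd = 9.6 × 124 = 1190 L
LD = Vd × C = 1190 × 7.1 = 8449 mg
CL = 0.693 × Vd / t½ = 0.693 × 1190 / 60.9 = 13.54 L/h
D = CL × Css × τ / F = 13.54 × 7.1 × 12 / 0.64 = 1803 mg

(a) 8450 mg; (b) 1800 mg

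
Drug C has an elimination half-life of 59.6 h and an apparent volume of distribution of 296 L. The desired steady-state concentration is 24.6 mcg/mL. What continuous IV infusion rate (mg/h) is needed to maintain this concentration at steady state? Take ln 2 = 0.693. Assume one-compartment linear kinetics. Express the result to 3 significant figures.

CL = ln 2 · Vd / t½ = 0.693 × 296.0 / 59.6 = 3.442 L/h
Infusion rate = CL × Css = 3.442 × 24.6 = 84.67 mg/h

84.7 mg/h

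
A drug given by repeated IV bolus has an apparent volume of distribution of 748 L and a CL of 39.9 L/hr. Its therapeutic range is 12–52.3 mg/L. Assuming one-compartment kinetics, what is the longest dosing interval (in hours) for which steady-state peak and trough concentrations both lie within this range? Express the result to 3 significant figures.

k = CL / Vd = 39.90 / 748.0 = 0.05334 h⁻¹
Between IV bolus doses, concentration decays as C = C₀·e^(−kτ), so C_peak/C_trough = e^(kτ).
τ_max = ln(C_peak/C_trough) / k = ln(52.3/12) / 0.05334 = 1.472 / 0.05334 = 27.60 h

27.6 h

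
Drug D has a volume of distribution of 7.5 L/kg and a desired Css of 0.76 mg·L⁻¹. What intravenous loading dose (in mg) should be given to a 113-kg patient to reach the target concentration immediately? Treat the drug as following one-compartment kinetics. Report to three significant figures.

644 mg

Vd = 7.5 L/kg × 113 kg = 847.5 L
LD = Vd × C = 847.5 × 0.7600 = 644.1 mg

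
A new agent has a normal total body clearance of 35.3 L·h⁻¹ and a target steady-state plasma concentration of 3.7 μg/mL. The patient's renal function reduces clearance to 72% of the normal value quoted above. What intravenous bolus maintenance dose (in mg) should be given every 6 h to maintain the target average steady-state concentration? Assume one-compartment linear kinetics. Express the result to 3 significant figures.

Patient clearance = 0.72 × 35.30 = 25.42 L/h
D = CL × Css × τ = 25.42 × 3.7 × 6 = 564.3 mg

564 mg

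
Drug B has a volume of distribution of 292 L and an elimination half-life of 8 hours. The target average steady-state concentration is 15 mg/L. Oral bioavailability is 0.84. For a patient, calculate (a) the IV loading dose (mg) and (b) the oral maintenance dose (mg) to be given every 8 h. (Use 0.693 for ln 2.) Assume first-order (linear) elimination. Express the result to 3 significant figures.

(a) 4380 mg; (b) 3610 mg

LD = Vd × C = 292.0 × 15 = 4380 mg
CL = 0.693 × Vd / t½ = 0.693 × 292.0 / 8 = 25.29 L/h
D = CL × Css × τ / F = 25.29 × 15 × 8 / 0.84 = 3613 mg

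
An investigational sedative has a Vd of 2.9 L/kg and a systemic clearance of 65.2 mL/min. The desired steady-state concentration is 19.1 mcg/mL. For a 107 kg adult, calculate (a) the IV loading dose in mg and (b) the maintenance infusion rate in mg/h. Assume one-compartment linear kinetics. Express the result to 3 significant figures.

(a) 5930 mg; (b) 74.7 mg/h

Vd = 2.9 L/kg × 107 kg = 310.3 L
Loading: fill Vd to C_target → 310.3 L × 19.1 mg/L = 5927 mg
CL = 65.2 mL/min = 65.2 × 0.06 = 3.912 L/h
Maintenance infusion rate = CL × Css = 3.912 × 19.1 = 74.72 mg/h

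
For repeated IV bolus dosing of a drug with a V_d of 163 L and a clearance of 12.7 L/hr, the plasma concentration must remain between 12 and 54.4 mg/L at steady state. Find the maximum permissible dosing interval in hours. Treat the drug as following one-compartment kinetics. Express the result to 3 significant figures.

k = CL / Vd = 12.70 / 163.0 = 0.07791 h⁻¹
Between IV bolus doses, concentration decays as C = C₀·e^(−kτ), so C_peak/C_trough = e^(kτ).
τ_max = ln(C_peak/C_trough) / k = ln(54.4/12) / 0.07791 = 1.511 / 0.07791 = 19.39 h

19.4 h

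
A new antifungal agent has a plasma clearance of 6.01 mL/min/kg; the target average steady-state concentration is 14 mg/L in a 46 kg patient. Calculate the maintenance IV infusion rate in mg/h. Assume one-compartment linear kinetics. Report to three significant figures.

232 mg/h

CL = 6.01 mL/min/kg × 46 kg = 276.5 mL/min = 276.5 × 60/1000 = 16.59 L/h
At steady state, infusion rate equals elimination rate: rate in = CL × Css.
Rate = CL × Css = 16.59 × 14 = 232.3 mg/h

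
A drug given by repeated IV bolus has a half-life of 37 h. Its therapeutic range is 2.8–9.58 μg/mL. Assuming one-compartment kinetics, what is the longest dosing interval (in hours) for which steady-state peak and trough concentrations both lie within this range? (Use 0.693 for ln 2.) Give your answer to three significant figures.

k = 0.693 / t½ = 0.693 / 37 = 0.01873 h⁻¹
Between IV bolus doses, concentration decays as C = C₀·e^(−kτ), so C_peak/C_trough = e^(kτ).
τ_max = ln(C_peak/C_trough) / k = ln(9.58/2.8) / 0.01873 = 1.230 / 0.01873 = 65.67 h

65.7 h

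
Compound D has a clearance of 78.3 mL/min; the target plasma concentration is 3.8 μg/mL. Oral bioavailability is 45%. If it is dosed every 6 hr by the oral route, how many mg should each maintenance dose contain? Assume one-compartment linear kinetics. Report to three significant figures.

238 mg

Convert clearance: 78.3 mL/min × 60 min/h ÷ 1000 mL/L = 4.698 L/h
At steady state, dose per interval replaces the amount cleared in that interval: F·D/τ = CL·Css.
D = CL × Css × τ / F = 4.698 × 3.8 × 6 / 0.45 = 238.0 mg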